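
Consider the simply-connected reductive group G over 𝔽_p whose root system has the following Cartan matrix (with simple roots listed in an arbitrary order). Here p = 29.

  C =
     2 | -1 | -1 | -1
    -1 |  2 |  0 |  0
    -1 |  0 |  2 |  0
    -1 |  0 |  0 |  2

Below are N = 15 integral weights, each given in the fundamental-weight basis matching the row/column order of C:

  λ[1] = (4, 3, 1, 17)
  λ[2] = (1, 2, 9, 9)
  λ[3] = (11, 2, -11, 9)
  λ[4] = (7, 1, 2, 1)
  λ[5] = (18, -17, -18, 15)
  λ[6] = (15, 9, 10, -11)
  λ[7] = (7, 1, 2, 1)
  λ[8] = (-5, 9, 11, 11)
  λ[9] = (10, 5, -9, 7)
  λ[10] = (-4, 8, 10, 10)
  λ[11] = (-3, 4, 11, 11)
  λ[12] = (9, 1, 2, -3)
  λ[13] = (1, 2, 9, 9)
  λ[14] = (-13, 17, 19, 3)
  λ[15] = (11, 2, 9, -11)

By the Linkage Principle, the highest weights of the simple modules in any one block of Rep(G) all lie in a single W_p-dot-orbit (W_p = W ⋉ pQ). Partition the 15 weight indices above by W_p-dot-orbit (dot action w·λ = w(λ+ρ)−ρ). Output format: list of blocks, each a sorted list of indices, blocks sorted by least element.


Dynkin diagram of C (from the 6 off-diagonal −1 entries): D_4.

Ā_29 reps of the 15 weights (D_4, coords as presented):

  1: (0, 4, 2, 18)
  2: (2, 3, 10, 10)
  3: (2, 3, 10, 10)
  4: (8, 2, 3, 2)
  5: (8, 2, 3, 2)
  6: (8, 2, 3, 2)
  7: (8, 2, 3, 2)
  8: (3, 6, 8, 8)
  9: (3, 6, 8, 8)
  10: (3, 6, 8, 8)
  11: (2, 3, 10, 10)
  12: (8, 2, 3, 2)
  13: (2, 3, 10, 10)
  14: (3, 6, 8, 8)
  15: (2, 3, 10, 10)

Partition of {1..15} into 4 W_29-dot-orbits:

[[1], [2, 3, 11, 13, 15], [4, 5, 6, 7, 12], [8, 9, 10, 14]]


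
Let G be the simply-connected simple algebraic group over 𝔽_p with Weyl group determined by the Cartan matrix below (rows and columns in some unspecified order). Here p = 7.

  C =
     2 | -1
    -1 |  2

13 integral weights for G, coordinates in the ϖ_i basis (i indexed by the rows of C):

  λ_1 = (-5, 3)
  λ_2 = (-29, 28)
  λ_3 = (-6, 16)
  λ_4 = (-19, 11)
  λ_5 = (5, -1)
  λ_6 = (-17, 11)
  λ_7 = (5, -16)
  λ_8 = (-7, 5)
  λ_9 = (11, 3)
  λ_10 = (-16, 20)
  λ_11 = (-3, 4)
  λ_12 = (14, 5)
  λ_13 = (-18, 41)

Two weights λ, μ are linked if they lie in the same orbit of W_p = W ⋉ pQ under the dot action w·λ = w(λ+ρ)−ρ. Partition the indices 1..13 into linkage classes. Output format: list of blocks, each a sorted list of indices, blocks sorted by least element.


Cartan matrix: type A_2 (|W|=6); un-permuting the 2 rows.

Each λ_j+ρ reduced to Ā_7; 2-tuples below use C's row order:

  1: (4, 0)
  2: (6, 0)
  3: (2, 3)
  4: (4, 1)
  5: (6, 0)
  6: (2, 3)
  7: (1, 1)
  8: (6, 0)
  9: (2, 3)
  10: (6, 0)
  11: (2, 3)
  12: (6, 0)
  13: (4, 0)

Partition of {1..13} into 5 W_7-dot-orbits:

[[1, 13], [2, 5, 8, 10, 12], [3, 6, 9, 11], [4], [7]]


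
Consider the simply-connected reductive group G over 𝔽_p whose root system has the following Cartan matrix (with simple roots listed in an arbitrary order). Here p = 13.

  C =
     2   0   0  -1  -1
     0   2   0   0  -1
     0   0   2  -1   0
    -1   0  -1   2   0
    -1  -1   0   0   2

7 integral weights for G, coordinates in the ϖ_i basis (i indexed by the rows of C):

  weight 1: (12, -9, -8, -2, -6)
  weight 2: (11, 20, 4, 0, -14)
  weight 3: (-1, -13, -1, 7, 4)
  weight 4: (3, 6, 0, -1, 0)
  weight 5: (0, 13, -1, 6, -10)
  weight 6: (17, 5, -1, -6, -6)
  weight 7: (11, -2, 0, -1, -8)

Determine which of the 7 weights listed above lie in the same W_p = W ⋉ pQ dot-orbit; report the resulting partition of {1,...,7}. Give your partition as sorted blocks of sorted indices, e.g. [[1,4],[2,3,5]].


Dynkin diagram of C (from the 8 off-diagonal −1 entries): A_5.

λ_j+ρ reflected into Ā_13 (⟨·,θ^∨⟩≤13); 5-tuples as given:

  λ_1+ρ ↦ (7, 5, 0, 1, 0)
  λ_2+ρ ↦ (7, 5, 0, 1, 0)
  λ_3+ρ ↦ (7, 5, 0, 1, 0)
  λ_4+ρ ↦ (4, 7, 1, 0, 1)
  λ_5+ρ ↦ (7, 4, 0, 0, 1)
  λ_6+ρ ↦ (7, 5, 0, 1, 0)
  λ_7+ρ ↦ (4, 7, 1, 0, 1)

Grouping the 7 weights by Ā_13-representative: 3 linkage classes.

[[1, 2, 3, 6], [4, 7], [5]]


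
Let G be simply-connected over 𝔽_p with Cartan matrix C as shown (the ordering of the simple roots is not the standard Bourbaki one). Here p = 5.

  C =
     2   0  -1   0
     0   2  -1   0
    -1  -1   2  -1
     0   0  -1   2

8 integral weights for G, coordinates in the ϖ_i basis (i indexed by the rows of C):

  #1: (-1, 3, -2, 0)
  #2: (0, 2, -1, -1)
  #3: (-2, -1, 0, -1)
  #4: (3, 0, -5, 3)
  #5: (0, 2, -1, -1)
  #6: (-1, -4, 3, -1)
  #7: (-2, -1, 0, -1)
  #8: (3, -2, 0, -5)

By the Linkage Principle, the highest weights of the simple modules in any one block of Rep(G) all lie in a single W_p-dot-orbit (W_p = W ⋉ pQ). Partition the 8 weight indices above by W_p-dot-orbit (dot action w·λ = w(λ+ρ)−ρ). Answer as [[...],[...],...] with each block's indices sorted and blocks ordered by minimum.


Root system D_4: the 4×4 matrix C matches after relabeling.

λ_j+ρ reflected into Ā_5 (⟨·,θ^∨⟩≤5); 4-tuples as given:

  [1] (1, 3, 0, 0)
  [2] (1, 3, 0, 0)
  [3] (1, 0, 0, 0)
  [4] (0, 3, 1, 0)
  [5] (1, 3, 0, 0)
  [6] (0, 3, 1, 0)
  [7] (1, 0, 0, 0)
  [8] (0, 3, 1, 0)

The 8 indices split into 3 linkage classes (same alcove rep ⇔ same W_5-dot-orbit):

[[1, 2, 5], [3, 7], [4, 6, 8]]


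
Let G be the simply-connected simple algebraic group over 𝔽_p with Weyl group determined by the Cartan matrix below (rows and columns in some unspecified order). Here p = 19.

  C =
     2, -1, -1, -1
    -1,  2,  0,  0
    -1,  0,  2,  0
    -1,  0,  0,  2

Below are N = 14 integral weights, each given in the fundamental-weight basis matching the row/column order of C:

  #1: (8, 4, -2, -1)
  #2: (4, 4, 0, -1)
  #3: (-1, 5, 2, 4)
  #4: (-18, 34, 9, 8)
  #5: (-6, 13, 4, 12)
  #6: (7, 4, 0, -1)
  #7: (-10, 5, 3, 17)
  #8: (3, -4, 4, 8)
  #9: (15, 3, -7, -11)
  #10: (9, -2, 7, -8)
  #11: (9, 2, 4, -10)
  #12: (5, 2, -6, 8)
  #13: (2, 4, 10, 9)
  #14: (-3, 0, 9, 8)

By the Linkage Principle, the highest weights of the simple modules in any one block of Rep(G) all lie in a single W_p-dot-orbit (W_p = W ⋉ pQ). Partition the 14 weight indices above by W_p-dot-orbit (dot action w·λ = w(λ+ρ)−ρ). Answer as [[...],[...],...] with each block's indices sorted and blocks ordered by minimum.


Type D_4, rank 4, |W|=192; reorder rows/cols to standard.

Alcove-folded reps (p=19, 14 weights, presented ϖ-order):

  [1] (5, 5, 1, 0);  [2] (5, 5, 1, 0);  [3] (0, 6, 3, 5);  [4] (1, 1, 8, 7);  [5] (0, 6, 3, 5);  [6] (5, 5, 1, 0);  [7] (1, 3, 5, 9);  [8] (1, 3, 5, 9);  [9] (1, 3, 5, 9);  [10] (1, 1, 8, 7);  [11] (1, 3, 5, 9);  [12] (1, 3, 5, 9);  [13] (5, 5, 1, 0);  [14] (1, 1, 8, 7)

Grouping the 14 weights by Ā_19-representative: 4 linkage classes.

[[1, 2, 6, 13], [3, 5], [4, 10, 14], [7, 8, 9, 11, 12]]


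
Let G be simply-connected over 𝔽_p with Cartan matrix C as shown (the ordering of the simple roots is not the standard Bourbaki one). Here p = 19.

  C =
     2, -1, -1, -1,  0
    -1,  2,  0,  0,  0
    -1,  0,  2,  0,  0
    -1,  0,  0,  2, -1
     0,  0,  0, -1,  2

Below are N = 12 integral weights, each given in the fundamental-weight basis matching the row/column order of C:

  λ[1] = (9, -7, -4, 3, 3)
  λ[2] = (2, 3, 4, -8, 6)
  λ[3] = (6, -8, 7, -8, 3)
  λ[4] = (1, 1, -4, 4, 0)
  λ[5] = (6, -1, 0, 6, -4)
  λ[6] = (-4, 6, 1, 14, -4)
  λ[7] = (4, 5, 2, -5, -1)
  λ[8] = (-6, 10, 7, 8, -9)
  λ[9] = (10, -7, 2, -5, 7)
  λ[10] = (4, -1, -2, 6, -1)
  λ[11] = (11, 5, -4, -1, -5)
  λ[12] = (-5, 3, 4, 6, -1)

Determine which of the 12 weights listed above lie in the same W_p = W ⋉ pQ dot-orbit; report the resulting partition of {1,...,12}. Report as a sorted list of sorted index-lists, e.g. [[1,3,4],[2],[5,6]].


Type D_5, rank 5, |W|=1920; reorder rows/cols to standard.

Ā_19 reps of the 12 weights (D_5, coords as presented):

  [1] (1, 6, 3, 0, 4)
  [2] (4, 0, 1, 3, 0)
  [3] (4, 0, 1, 3, 0)
  [4] (1, 1, 2, 4, 1)
  [5] (4, 0, 1, 3, 0)
  [6] (0, 4, 1, 2, 1)
  [7] (1, 6, 3, 0, 4)
  [8] (1, 6, 3, 0, 4)
  [9] (1, 6, 3, 0, 4)
  [10] (4, 0, 1, 3, 0)
  [11] (1, 6, 3, 0, 4)
  [12] (4, 0, 1, 3, 0)

Partition of {1..12} into 4 W_19-dot-orbits:

[[1, 7, 8, 9, 11], [2, 3, 5, 10, 12], [4], [6]]


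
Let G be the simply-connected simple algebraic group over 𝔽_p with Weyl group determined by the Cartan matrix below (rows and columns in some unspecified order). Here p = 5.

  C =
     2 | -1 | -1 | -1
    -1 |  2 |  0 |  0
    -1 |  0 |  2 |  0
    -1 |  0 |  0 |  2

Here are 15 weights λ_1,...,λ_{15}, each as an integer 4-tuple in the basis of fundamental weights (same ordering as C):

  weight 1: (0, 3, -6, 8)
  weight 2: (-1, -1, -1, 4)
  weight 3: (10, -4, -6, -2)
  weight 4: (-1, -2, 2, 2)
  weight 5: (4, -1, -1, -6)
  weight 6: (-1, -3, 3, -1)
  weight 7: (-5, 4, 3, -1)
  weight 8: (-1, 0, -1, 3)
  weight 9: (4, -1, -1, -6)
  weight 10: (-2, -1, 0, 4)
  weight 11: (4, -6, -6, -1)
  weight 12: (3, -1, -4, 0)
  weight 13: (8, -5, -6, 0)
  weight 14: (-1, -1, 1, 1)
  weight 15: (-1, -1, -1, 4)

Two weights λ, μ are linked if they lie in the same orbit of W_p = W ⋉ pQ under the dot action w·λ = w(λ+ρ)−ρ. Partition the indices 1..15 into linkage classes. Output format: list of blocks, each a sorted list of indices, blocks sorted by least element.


Root system D_4: the 4×4 matrix C matches after relabeling.

W_5-reps of the 15 weights in Ā_5 (same 4-coord order as C):

  λ_1+ρ ↦ (0, 1, 0, 4);  λ_2+ρ ↦ (0, 0, 0, 5);  λ_3+ρ ↦ (0, 0, 2, 2);  λ_4+ρ ↦ (0, 0, 2, 2);  λ_5+ρ ↦ (0, 0, 0, 5);  λ_6+ρ ↦ (0, 0, 2, 2);  λ_7+ρ ↦ (0, 1, 0, 4);  λ_8+ρ ↦ (0, 1, 0, 4);  λ_9+ρ ↦ (0, 0, 0, 5);  λ_10+ρ ↦ (0, 1, 0, 4);  λ_11+ρ ↦ (0, 0, 0, 5);  λ_12+ρ ↦ (0, 0, 3, 1);  λ_13+ρ ↦ (0, 1, 0, 4);  λ_14+ρ ↦ (0, 0, 2, 2);  λ_15+ρ ↦ (0, 0, 0, 5)

Grouping the 15 weights by Ā_5-representative: 4 linkage classes.

[[1, 7, 8, 10, 13], [2, 5, 9, 11, 15], [3, 4, 6, 14], [12]]


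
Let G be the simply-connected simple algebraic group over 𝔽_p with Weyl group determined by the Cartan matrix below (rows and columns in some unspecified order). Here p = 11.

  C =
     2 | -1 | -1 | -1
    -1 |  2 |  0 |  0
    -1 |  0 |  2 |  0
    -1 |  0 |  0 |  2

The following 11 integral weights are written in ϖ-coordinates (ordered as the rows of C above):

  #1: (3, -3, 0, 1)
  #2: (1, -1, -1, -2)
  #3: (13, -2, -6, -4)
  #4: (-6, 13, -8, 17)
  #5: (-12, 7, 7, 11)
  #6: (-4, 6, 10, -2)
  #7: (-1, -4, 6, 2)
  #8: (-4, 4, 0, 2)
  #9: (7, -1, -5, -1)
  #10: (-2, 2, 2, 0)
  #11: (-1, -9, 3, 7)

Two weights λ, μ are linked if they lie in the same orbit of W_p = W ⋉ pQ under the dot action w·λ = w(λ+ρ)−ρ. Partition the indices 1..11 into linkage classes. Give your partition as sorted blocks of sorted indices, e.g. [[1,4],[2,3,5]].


Dynkin diagram of C (from the 6 off-diagonal −1 entries): D_4.

Folding the 11 weights λ_j+ρ into Ā_11 (reps in the given 4-coord order):

  1: (2, 2, 1, 2)
  2: (1, 0, 0, 1)
  3: (1, 2, 2, 0)
  4: (2, 2, 1, 2)
  5: (1, 2, 2, 0)
  6: (3, 0, 4, 0)
  7: (3, 0, 4, 0)
  8: (1, 2, 2, 0)
  9: (3, 0, 4, 0)
  10: (1, 2, 2, 0)
  11: (3, 0, 4, 0)

Linkage partition of the 11 weights (4 classes, p=11):

[[1, 4], [2], [3, 5, 8, 10], [6, 7, 9, 11]]


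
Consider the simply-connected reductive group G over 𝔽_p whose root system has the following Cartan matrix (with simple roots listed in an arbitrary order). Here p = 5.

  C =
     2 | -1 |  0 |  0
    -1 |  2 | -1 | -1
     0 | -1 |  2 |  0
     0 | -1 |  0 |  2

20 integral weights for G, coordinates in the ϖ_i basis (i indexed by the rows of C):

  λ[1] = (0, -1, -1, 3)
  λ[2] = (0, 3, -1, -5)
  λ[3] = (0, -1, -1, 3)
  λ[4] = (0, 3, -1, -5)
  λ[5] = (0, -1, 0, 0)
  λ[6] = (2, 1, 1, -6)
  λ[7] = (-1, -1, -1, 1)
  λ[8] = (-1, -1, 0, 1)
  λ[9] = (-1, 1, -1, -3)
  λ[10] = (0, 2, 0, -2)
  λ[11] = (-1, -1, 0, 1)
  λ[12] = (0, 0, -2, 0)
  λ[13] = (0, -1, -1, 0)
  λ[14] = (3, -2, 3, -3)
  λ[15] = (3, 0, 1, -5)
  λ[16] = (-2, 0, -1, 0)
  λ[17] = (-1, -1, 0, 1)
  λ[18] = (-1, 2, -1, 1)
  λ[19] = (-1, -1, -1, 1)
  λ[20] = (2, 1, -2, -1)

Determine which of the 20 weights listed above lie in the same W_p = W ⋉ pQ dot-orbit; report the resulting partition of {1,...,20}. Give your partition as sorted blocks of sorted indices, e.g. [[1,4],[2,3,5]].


D_4 Cartan matrix, 4 simple roots permuted; ρ=(1,1,1,1).

Alcove-folded reps (p=5, 20 weights, presented ϖ-order):

  λ_1+ρ ↦ (1, 0, 0, 4)
  λ_2+ρ ↦ (1, 0, 0, 4)
  λ_3+ρ ↦ (1, 0, 0, 4)
  λ_4+ρ ↦ (1, 0, 0, 4)
  λ_5+ρ ↦ (1, 0, 1, 1)
  λ_6+ρ ↦ (0, 0, 1, 2)
  λ_7+ρ ↦ (0, 0, 0, 2)
  λ_8+ρ ↦ (0, 0, 1, 2)
  λ_9+ρ ↦ (0, 0, 0, 2)
  λ_10+ρ ↦ (1, 0, 1, 1)
  λ_11+ρ ↦ (0, 0, 1, 2)
  λ_12+ρ ↦ (1, 0, 1, 1)
  λ_13+ρ ↦ (1, 0, 0, 1)
  λ_14+ρ ↦ (1, 0, 1, 1)
  λ_15+ρ ↦ (1, 0, 1, 1)
  λ_16+ρ ↦ (1, 0, 0, 1)
  λ_17+ρ ↦ (0, 0, 1, 2)
  λ_18+ρ ↦ (0, 0, 0, 2)
  λ_19+ρ ↦ (0, 0, 0, 2)
  λ_20+ρ ↦ (3, 0, 1, 0)

Grouping the 20 weights by Ā_5-representative: 6 linkage classes.

[[1, 2, 3, 4], [5, 10, 12, 14, 15], [6, 8, 11, 17], [7, 9, 18, 19], [13, 16], [20]]


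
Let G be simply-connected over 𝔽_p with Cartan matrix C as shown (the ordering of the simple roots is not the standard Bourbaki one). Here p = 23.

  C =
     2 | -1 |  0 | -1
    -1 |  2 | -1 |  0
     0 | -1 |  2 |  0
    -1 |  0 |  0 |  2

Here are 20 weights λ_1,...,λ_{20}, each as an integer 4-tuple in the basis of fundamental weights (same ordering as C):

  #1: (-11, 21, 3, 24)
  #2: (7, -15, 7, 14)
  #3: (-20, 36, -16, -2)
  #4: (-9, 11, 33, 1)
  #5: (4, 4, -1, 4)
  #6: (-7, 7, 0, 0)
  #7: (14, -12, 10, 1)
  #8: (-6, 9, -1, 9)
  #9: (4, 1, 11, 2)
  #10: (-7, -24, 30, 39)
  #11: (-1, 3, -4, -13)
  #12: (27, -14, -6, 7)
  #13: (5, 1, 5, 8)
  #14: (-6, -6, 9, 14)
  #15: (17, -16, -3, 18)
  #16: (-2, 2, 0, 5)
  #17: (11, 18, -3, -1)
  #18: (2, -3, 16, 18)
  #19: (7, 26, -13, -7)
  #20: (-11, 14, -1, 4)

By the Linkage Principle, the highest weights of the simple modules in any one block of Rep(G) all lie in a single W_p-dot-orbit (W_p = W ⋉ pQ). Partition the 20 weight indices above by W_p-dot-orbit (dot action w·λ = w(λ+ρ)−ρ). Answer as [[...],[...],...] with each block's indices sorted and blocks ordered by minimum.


A_4 Cartan matrix, 4 simple roots permuted; ρ=(1,1,1,1).

Each λ_j+ρ reduced to Ā_23; 4-tuples below use C's row order:

  [1] (5, 2, 12, 3);  [2] (6, 2, 6, 9);  [3] (1, 2, 1, 5);  [4] (4, 11, 0, 2);  [5] (5, 5, 0, 5);  [6] (1, 2, 1, 5);  [7] (4, 11, 0, 2);  [8] (5, 5, 0, 5);  [9] (5, 2, 12, 3);  [10] (4, 11, 0, 2);  [11] (1, 3, 8, 0);  [12] (5, 5, 0, 5);  [13] (6, 2, 6, 9);  [14] (5, 5, 0, 5);  [15] (1, 2, 1, 5);  [16] (1, 2, 1, 5);  [17] (4, 11, 0, 2);  [18] (1, 2, 1, 5);  [19] (4, 11, 0, 2);  [20] (5, 5, 0, 5)

Grouping the 20 weights by Ā_23-representative: 6 linkage classes.

[[1, 9], [2, 13], [3, 6, 15, 16, 18], [4, 7, 10, 17, 19], [5, 8, 12, 14, 20], [11]]


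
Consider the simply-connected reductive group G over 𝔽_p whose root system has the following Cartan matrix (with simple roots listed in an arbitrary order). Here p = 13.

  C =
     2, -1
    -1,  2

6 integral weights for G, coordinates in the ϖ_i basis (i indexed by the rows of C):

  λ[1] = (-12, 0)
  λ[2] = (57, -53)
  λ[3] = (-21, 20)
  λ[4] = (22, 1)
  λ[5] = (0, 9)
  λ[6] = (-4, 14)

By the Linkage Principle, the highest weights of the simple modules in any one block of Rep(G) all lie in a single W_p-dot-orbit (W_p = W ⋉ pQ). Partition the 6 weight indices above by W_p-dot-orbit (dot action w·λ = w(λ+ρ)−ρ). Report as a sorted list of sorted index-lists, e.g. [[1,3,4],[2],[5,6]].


Root system A_2: the 2×2 matrix C matches after relabeling.

Folding the 6 weights λ_j+ρ into Ā_13 (reps in the given 2-coord order):

    λ_1 → (1, 10)
    λ_2 → (0, 7)
    λ_3 → (5, 7)
    λ_4 → (1, 10)
    λ_5 → (1, 10)
    λ_6 → (1, 10)

3 distinct reps among the 6 weights ⇒ 3 W_13-linkage classes:

[[1, 4, 5, 6], [2], [3]]


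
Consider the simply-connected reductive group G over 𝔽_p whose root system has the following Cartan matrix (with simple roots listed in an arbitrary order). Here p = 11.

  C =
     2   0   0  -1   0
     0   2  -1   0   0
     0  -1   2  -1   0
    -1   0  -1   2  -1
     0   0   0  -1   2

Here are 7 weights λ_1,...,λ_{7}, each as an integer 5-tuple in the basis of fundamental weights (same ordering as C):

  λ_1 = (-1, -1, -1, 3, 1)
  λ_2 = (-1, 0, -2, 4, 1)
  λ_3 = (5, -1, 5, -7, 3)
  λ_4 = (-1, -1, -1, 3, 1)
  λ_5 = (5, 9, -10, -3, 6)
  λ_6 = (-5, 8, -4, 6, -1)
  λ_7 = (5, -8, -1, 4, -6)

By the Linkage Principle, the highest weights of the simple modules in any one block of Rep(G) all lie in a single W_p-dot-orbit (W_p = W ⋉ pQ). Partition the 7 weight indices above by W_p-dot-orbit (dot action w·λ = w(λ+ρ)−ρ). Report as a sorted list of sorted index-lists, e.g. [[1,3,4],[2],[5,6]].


Cartan matrix: type D_5 (|W|=1920); un-permuting the 5 rows.

Folding the 7 weights λ_j+ρ into Ā_11 (reps in the given 5-coord order):

    λ_1+ρ ↦ (0, 0, 0, 4, 2)
    λ_2+ρ ↦ (0, 0, 0, 4, 2)
    λ_3+ρ ↦ (0, 0, 0, 4, 2)
    λ_4+ρ ↦ (0, 0, 0, 4, 2)
    λ_5+ρ ↦ (5, 1, 0, 0, 4)
    λ_6+ρ ↦ (2, 4, 0, 0, 2)
    λ_7+ρ ↦ (1, 0, 0, 4, 2)

Linkage partition of the 7 weights (4 classes, p=11):

[[1, 2, 3, 4], [5], [6], [7]]


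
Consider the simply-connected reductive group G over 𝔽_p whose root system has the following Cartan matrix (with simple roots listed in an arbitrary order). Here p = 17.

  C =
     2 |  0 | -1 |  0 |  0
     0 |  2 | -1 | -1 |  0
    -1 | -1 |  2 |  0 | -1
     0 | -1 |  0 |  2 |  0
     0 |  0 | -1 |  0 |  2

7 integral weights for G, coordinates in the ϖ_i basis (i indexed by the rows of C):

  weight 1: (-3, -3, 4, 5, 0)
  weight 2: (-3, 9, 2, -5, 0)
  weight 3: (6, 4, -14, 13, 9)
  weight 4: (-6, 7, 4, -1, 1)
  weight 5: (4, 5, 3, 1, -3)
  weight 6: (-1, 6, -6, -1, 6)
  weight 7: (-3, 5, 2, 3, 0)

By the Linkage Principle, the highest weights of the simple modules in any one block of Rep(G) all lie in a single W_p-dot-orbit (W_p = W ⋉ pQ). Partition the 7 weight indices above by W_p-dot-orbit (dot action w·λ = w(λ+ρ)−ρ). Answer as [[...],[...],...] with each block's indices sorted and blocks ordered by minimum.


Type D_5, rank 5, |W|=1920; reorder rows/cols to standard.

Alcove-folded reps (p=17, 7 weights, presented ϖ-order):

    [1] (2, 2, 1, 4, 1)
    [2] (2, 2, 1, 4, 1)
    [3] (2, 2, 1, 4, 1)
    [4] (5, 2, 0, 0, 2)
    [5] (5, 2, 0, 0, 2)
    [6] (5, 2, 0, 0, 2)
    [7] (2, 2, 1, 4, 1)

2 distinct reps among the 7 weights ⇒ 2 W_17-linkage classes:

[[1, 2, 3, 7], [4, 5, 6]]


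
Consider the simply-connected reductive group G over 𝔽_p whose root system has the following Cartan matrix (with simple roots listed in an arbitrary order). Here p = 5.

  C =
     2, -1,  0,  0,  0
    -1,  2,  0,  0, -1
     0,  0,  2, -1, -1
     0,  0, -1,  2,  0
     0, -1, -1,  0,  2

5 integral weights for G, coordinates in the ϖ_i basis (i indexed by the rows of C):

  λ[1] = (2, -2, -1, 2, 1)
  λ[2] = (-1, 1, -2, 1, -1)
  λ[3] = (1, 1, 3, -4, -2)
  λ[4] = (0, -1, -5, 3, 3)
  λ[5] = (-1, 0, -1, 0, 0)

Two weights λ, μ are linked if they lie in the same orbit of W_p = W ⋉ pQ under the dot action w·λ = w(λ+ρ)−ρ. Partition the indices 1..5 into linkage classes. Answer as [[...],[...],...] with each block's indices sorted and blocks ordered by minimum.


Cartan matrix: type A_5 (|W|=720); un-permuting the 5 rows.

λ_j+ρ reflected into Ā_5 (⟨·,θ^∨⟩≤5); 5-tuples as given:

  λ_1+ρ ↦ (0, 1, 0, 1, 1)
  λ_2+ρ ↦ (0, 1, 0, 1, 1)
  λ_3+ρ ↦ (0, 1, 0, 1, 1)
  λ_4+ρ ↦ (1, 0, 4, 0, 0)
  λ_5+ρ ↦ (0, 1, 0, 1, 1)

The 5 indices split into 2 linkage classes (same alcove rep ⇔ same W_5-dot-orbit):

[[1, 2, 3, 5], [4]]


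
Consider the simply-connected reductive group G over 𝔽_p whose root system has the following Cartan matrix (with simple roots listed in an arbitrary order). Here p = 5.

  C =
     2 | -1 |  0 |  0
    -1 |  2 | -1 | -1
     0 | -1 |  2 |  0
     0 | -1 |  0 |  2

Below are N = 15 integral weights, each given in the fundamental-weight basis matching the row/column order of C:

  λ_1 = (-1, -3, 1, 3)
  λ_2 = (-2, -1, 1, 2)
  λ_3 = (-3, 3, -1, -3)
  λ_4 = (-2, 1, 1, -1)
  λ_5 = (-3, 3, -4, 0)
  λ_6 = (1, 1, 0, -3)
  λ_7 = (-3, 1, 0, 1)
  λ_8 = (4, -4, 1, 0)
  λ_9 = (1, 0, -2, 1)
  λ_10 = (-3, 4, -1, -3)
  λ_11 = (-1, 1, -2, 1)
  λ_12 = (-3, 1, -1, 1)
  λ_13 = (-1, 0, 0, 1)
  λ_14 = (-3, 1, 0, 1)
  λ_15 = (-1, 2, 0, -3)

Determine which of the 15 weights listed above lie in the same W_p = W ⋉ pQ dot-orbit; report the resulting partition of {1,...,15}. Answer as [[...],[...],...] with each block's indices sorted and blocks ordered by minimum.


Dynkin diagram of C (from the 6 off-diagonal −1 entries): D_4.

Folding the 15 weights λ_j+ρ into Ā_5 (reps in the given 4-coord order):

    [1] (2, 0, 0, 2)
    [2] (0, 1, 1, 2)
    [3] (2, 0, 0, 2)
    [4] (1, 1, 2, 0)
    [5] (1, 1, 2, 0)
    [6] (2, 0, 1, 2)
    [7] (2, 0, 1, 2)
    [8] (2, 0, 1, 2)
    [9] (2, 0, 1, 2)
    [10] (2, 0, 0, 2)
    [11] (0, 1, 1, 2)
    [12] (2, 0, 0, 2)
    [13] (0, 1, 1, 2)
    [14] (2, 0, 1, 2)
    [15] (0, 1, 1, 2)

Linkage partition of the 15 weights (4 classes, p=5):

[[1, 3, 10, 12], [2, 11, 13, 15], [4, 5], [6, 7, 8, 9, 14]]


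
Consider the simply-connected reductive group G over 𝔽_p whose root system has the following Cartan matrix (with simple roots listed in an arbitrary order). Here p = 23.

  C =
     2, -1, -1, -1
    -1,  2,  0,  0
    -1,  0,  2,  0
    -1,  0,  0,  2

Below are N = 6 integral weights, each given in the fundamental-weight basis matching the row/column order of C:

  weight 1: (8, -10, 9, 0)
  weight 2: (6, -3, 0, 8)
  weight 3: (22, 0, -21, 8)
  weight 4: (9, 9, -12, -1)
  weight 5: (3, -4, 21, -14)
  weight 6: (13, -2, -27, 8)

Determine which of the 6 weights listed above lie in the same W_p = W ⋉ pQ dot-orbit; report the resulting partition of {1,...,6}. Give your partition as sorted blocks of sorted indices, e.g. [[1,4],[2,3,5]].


Root system D_4: the 4×4 matrix C matches after relabeling.

Each λ_j+ρ reduced to Ā_23; 4-tuples below use C's row order:

  1: (0, 9, 10, 1)
  2: (5, 2, 1, 9)
  3: (0, 9, 10, 1)
  4: (0, 9, 10, 1)
  5: (0, 9, 10, 1)
  6: (0, 9, 10, 1)

Linkage partition of the 6 weights (2 classes, p=23):

[[1, 3, 4, 5, 6], [2]]


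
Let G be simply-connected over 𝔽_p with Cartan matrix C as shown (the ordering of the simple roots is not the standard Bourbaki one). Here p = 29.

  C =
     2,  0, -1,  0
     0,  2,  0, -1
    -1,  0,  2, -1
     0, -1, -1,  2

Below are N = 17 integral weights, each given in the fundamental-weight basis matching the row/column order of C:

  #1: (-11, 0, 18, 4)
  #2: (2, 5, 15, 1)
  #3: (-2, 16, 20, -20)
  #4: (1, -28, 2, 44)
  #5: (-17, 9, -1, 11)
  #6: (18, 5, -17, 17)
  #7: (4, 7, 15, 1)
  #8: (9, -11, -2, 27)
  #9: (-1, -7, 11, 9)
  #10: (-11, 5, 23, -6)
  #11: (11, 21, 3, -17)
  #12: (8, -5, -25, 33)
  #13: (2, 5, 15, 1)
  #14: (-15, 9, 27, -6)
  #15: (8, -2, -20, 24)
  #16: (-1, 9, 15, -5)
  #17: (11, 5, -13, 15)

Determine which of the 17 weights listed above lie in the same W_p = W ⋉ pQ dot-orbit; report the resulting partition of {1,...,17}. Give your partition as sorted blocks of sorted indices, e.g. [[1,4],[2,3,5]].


Root system A_4: the 4×4 matrix C matches after relabeling.

Ā_29 reps of the 17 weights (A_4, coords as presented):

  λ_1+ρ ↦ (10, 1, 9, 5) · λ_2+ρ ↦ (3, 6, 16, 2) · λ_3+ρ ↦ (1, 2, 1, 17) · λ_4+ρ ↦ (3, 6, 16, 2) · λ_5+ρ ↦ (0, 6, 12, 4) · λ_6+ρ ↦ (3, 6, 16, 2) · λ_7+ρ ↦ (3, 6, 16, 2) · λ_8+ρ ↦ (1, 2, 1, 17) · λ_9+ρ ↦ (0, 6, 12, 4) · λ_10+ρ ↦ (10, 1, 9, 5) · λ_11+ρ ↦ (0, 6, 12, 4) · λ_12+ρ ↦ (10, 1, 9, 5) · λ_13+ρ ↦ (3, 6, 16, 2) · λ_14+ρ ↦ (10, 1, 9, 5) · λ_15+ρ ↦ (10, 1, 9, 5) · λ_16+ρ ↦ (0, 6, 12, 4) · λ_17+ρ ↦ (0, 6, 12, 4)

Linkage partition of the 17 weights (4 classes, p=29):

[[1, 10, 12, 14, 15], [2, 4, 6, 7, 13], [3, 8], [5, 9, 11, 16, 17]]


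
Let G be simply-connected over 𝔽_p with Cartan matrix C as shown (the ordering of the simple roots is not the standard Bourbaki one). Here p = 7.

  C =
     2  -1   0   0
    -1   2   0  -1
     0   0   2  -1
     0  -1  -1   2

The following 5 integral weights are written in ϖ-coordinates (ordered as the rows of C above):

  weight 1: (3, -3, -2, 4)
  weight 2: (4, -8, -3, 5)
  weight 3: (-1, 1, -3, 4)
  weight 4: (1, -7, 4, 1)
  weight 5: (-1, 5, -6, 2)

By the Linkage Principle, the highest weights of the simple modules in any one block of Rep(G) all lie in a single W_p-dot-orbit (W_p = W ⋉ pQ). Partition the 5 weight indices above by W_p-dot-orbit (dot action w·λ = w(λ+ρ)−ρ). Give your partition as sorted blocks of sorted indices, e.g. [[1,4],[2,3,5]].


Cartan matrix: type A_4 (|W|=120); un-permuting the 4 rows.

Each λ_j+ρ reduced to Ā_7; 4-tuples below use C's row order:

  λ_1 → (2, 2, 1, 2) · λ_2 → (2, 2, 1, 2) · λ_3 → (0, 2, 2, 3) · λ_4 → (2, 2, 1, 2) · λ_5 → (2, 2, 1, 2)

Partition of {1..5} into 2 W_7-dot-orbits:

[[1, 2, 4, 5], [3]]


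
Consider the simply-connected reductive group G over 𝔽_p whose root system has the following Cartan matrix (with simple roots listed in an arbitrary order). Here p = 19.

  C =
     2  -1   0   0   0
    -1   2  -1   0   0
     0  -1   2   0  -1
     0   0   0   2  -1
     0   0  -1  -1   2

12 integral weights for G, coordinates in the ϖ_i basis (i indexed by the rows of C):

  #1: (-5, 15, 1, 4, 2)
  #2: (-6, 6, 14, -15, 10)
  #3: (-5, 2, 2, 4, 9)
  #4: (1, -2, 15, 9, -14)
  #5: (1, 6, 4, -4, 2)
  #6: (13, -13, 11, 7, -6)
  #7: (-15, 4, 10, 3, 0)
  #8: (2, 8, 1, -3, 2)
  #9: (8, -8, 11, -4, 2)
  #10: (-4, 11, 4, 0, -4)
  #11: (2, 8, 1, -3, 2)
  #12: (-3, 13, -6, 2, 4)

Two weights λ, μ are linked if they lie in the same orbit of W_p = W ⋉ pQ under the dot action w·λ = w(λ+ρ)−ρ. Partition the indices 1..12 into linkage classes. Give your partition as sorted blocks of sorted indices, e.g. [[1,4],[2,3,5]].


Cartan matrix: type A_5 (|W|=720); un-permuting the 5 rows.

λ_j+ρ reflected into Ā_19 (⟨·,θ^∨⟩≤19); 5-tuples as given:

  λ_1+ρ ↦ (3, 9, 2, 2, 1) · λ_2+ρ ↦ (2, 7, 5, 3, 0) · λ_3+ρ ↦ (1, 1, 2, 3, 10) · λ_4+ρ ↦ (1, 1, 2, 3, 10) · λ_5+ρ ↦ (2, 7, 5, 3, 0) · λ_6+ρ ↦ (2, 7, 5, 3, 0) · λ_7+ρ ↦ (3, 9, 2, 2, 1) · λ_8+ρ ↦ (3, 9, 2, 2, 1) · λ_9+ρ ↦ (2, 7, 5, 3, 0) · λ_10+ρ ↦ (3, 9, 2, 2, 1) · λ_11+ρ ↦ (3, 9, 2, 2, 1) · λ_12+ρ ↦ (2, 7, 5, 3, 0)

Partition of {1..12} into 3 W_19-dot-orbits:

[[1, 7, 8, 10, 11], [2, 5, 6, 9, 12], [3, 4]]


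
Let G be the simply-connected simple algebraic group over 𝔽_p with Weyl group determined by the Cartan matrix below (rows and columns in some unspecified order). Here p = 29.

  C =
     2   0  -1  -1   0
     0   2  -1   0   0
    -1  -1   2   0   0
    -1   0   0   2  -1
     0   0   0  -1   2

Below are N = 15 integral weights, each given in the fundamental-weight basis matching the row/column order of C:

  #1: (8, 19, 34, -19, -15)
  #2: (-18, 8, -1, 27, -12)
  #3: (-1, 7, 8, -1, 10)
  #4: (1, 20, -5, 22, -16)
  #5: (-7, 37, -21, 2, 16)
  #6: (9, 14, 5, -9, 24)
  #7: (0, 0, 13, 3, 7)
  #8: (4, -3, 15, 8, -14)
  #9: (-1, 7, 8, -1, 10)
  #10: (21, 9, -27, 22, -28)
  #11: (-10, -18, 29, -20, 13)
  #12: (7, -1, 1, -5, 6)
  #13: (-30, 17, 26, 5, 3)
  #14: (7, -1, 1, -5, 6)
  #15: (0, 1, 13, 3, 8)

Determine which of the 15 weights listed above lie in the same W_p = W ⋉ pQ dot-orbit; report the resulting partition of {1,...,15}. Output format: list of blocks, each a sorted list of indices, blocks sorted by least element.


Dynkin diagram of C (from the 8 off-diagonal −1 entries): A_5.

λ_j+ρ reflected into Ā_29 (⟨·,θ^∨⟩≤29); 5-tuples as given:

  [1] (3, 3, 3, 11, 3) · [2] (0, 8, 9, 0, 11) · [3] (0, 8, 9, 0, 11) · [4] (2, 4, 2, 6, 2) · [5] (3, 3, 3, 11, 3) · [6] (2, 4, 2, 6, 2) · [7] (1, 1, 14, 4, 8) · [8] (1, 1, 14, 4, 8) · [9] (0, 8, 9, 0, 11) · [10] (4, 0, 2, 4, 3) · [11] (1, 1, 14, 4, 8) · [12] (4, 0, 2, 4, 3) · [13] (4, 0, 2, 4, 3) · [14] (4, 0, 2, 4, 3) · [15] (1, 1, 14, 4, 8)

The 15 indices split into 5 linkage classes (same alcove rep ⇔ same W_29-dot-orbit):

[[1, 5], [2, 3, 9], [4, 6], [7, 8, 11, 15], [10, 12, 13, 14]]


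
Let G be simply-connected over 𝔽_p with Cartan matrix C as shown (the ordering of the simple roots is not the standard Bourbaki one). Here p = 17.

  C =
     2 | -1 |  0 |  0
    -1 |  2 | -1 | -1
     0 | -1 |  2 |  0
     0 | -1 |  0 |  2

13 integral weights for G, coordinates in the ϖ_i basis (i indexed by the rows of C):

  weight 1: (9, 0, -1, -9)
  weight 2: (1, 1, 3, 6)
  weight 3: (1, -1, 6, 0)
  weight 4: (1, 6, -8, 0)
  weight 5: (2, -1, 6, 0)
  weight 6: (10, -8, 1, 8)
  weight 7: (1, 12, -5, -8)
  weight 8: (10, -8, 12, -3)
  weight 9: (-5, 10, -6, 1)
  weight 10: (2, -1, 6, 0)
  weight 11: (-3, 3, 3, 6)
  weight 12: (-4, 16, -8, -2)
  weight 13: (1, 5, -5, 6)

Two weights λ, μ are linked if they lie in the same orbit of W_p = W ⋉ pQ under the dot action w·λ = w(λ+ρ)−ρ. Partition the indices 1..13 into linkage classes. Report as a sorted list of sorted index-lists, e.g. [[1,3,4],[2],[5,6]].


D_4 Cartan matrix, 4 simple roots permuted; ρ=(1,1,1,1).

Ā_17 reps of the 13 weights (D_4, coords as presented):

  1: (3, 0, 7, 1);  2: (2, 2, 4, 7);  3: (2, 0, 7, 1);  4: (2, 0, 7, 1);  5: (3, 0, 7, 1);  6: (4, 2, 5, 2);  7: (2, 2, 4, 7);  8: (2, 2, 4, 7);  9: (4, 2, 5, 2);  10: (3, 0, 7, 1);  11: (2, 2, 4, 7);  12: (3, 0, 7, 1);  13: (2, 2, 4, 7)

Linkage partition of the 13 weights (4 classes, p=17):

[[1, 5, 10, 12], [2, 7, 8, 11, 13], [3, 4], [6, 9]]


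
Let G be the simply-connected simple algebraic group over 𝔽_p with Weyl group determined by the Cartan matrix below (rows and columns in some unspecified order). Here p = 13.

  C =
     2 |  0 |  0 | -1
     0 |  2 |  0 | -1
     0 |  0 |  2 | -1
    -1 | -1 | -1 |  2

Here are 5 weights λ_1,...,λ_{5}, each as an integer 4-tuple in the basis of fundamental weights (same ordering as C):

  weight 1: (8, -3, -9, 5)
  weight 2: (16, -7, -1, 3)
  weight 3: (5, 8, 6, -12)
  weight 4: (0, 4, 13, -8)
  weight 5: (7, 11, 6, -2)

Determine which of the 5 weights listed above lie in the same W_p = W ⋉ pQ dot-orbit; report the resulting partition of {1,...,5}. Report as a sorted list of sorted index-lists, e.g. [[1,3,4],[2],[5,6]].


Dynkin diagram of C (from the 6 off-diagonal −1 entries): D_4.

W_13-reps of the 5 weights in Ā_13 (same 4-coord order as C):

  1: (5, 2, 4, 0) · 2: (5, 2, 4, 0) · 3: (5, 2, 4, 0) · 4: (5, 1, 6, 0) · 5: (5, 1, 6, 0)

The 5 indices split into 2 linkage classes (same alcove rep ⇔ same W_13-dot-orbit):

[[1, 2, 3], [4, 5]]


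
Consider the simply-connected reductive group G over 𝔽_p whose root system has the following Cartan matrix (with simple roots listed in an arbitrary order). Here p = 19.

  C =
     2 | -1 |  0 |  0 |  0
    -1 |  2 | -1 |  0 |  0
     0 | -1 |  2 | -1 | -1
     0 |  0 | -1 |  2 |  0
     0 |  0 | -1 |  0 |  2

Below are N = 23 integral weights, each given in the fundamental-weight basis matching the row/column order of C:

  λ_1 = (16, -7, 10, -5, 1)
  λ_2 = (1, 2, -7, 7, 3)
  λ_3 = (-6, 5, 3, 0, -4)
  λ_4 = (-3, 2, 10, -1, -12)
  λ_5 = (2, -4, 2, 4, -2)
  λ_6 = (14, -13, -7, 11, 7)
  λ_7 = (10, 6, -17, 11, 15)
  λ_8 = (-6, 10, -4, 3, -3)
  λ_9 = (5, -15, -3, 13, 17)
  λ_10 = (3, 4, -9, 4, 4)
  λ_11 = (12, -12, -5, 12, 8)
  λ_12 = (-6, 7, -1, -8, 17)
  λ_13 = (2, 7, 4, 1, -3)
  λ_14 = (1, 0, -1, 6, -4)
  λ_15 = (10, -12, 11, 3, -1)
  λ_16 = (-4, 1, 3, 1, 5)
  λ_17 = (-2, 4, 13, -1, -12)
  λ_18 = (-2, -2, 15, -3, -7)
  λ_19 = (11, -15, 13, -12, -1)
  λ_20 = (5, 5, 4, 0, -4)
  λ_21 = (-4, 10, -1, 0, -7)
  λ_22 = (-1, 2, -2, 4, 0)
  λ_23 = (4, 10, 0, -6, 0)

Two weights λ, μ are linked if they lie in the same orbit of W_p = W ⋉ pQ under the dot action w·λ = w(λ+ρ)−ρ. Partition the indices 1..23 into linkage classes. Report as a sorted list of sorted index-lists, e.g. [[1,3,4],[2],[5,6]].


C ↔ D_5 under row/col permutation; |W(D_5)| = 1920.

Alcove-folded reps (p=19, 23 weights, presented ϖ-order):

  [1] (5, 1, 1, 1, 3)
  [2] (1, 2, 1, 2, 2)
  [3] (5, 1, 1, 1, 3)
  [4] (2, 1, 0, 0, 11)
  [5] (0, 2, 1, 4, 0)
  [6] (2, 1, 3, 2, 6)
  [7] (0, 2, 1, 4, 0)
  [8] (5, 1, 1, 1, 3)
  [9] (1, 2, 1, 2, 2)
  [10] (1, 2, 1, 2, 2)
  [11] (2, 1, 3, 2, 6)
  [12] (2, 1, 0, 0, 11)
  [13] (1, 2, 1, 2, 2)
  [14] (0, 2, 1, 4, 0)
  [15] (0, 2, 1, 4, 0)
  [16] (2, 1, 3, 2, 6)
  [17] (2, 1, 0, 0, 11)
  [18] (2, 1, 3, 2, 6)
  [19] (2, 1, 0, 0, 11)
  [20] (5, 1, 1, 1, 3)
  [21] (3, 2, 1, 5, 0)
  [22] (0, 2, 1, 4, 0)
  [23] (5, 1, 1, 1, 3)

6 distinct reps among the 23 weights ⇒ 6 W_19-linkage classes:

[[1, 3, 8, 20, 23], [2, 9, 10, 13], [4, 12, 17, 19], [5, 7, 14, 15, 22], [6, 11, 16, 18], [21]]


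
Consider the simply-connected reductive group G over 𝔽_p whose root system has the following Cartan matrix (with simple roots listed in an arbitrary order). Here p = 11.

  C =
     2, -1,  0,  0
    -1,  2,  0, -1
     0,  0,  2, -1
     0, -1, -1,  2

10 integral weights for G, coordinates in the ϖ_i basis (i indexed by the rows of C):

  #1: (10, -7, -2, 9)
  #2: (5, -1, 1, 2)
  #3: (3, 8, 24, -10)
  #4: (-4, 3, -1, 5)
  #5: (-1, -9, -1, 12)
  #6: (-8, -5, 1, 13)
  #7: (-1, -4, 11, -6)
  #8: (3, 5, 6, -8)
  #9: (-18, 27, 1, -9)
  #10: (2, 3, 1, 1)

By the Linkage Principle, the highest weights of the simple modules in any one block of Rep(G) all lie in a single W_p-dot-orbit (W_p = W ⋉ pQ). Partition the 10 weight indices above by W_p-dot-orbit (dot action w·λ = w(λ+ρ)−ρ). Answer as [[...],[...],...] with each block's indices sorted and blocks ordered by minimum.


Root system A_4: the 4×4 matrix C matches after relabeling.

Ā_11 reps of the 10 weights (A_4, coords as presented):

  λ_1 → (1, 6, 3, 0)
  λ_2 → (6, 0, 2, 3)
  λ_3 → (3, 4, 2, 2)
  λ_4 → (3, 1, 0, 6)
  λ_5 → (6, 0, 2, 3)
  λ_6 → (1, 6, 3, 0)
  λ_7 → (4, 3, 3, 0)
  λ_8 → (3, 1, 0, 6)
  λ_9 → (6, 0, 2, 3)
  λ_10 → (3, 4, 2, 2)

These 10 weights hit 5 W_11-dot-orbits; sizes (2, 3, 2, 2, 1):

[[1, 6], [2, 5, 9], [3, 10], [4, 8], [7]]


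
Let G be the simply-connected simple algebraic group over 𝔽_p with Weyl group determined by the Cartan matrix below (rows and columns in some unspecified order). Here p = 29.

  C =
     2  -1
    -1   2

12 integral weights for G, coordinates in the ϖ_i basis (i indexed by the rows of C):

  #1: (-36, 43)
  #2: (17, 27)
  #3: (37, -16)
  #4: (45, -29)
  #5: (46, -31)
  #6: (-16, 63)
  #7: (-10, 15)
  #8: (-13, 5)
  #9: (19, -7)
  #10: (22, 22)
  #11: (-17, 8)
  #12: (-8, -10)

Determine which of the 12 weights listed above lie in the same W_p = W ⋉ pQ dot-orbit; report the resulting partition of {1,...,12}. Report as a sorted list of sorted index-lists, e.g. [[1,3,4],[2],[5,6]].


Cartan matrix: type A_2 (|W|=6); un-permuting the 2 rows.

λ_j+ρ reflected into Ā_29 (⟨·,θ^∨⟩≤29); 2-tuples as given:

  1: (14, 6);  2: (1, 11);  3: (14, 6);  4: (1, 11);  5: (1, 11);  6: (14, 6);  7: (9, 7);  8: (6, 6);  9: (14, 6);  10: (6, 6);  11: (9, 7);  12: (9, 7)

Linkage partition of the 12 weights (4 classes, p=29):

[[1, 3, 6, 9], [2, 4, 5], [7, 11, 12], [8, 10]]


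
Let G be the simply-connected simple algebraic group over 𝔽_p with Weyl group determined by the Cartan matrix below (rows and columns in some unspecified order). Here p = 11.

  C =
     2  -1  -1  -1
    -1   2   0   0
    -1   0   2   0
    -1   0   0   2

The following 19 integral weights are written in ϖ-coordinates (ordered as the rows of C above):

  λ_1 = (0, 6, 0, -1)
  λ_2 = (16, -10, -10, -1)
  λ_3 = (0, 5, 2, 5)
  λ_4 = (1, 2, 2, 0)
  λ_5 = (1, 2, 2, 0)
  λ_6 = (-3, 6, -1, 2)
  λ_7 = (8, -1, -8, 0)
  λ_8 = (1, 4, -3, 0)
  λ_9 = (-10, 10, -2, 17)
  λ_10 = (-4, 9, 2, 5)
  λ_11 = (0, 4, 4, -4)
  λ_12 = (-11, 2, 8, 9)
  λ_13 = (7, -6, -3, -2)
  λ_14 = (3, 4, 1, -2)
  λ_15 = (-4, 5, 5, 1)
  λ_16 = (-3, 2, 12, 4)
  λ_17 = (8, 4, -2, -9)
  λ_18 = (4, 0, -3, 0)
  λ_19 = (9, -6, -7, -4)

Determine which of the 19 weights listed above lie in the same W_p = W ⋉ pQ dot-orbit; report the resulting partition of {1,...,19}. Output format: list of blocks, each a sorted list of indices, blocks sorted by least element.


D_4 Cartan matrix, 4 simple roots permuted; ρ=(1,1,1,1).

Each λ_j+ρ reduced to Ā_11; 4-tuples below use C's row order:

    1: (1, 7, 1, 0)
    2: (1, 2, 2, 5)
    3: (3, 1, 2, 1)
    4: (2, 3, 3, 1)
    5: (2, 3, 3, 1)
    6: (0, 5, 2, 1)
    7: (1, 0, 7, 1)
    8: (0, 5, 2, 1)
    9: (1, 7, 1, 0)
    10: (0, 5, 2, 1)
    11: (2, 3, 3, 1)
    12: (1, 7, 1, 0)
    13: (0, 5, 2, 1)
    14: (0, 5, 2, 1)
    15: (2, 3, 3, 1)
    16: (2, 3, 3, 1)
    17: (1, 2, 2, 5)
    18: (3, 1, 2, 1)
    19: (3, 1, 2, 1)

6 distinct reps among the 19 weights ⇒ 6 W_11-linkage classes:

[[1, 9, 12], [2, 17], [3, 18, 19], [4, 5, 11, 15, 16], [6, 8, 10, 13, 14], [7]]


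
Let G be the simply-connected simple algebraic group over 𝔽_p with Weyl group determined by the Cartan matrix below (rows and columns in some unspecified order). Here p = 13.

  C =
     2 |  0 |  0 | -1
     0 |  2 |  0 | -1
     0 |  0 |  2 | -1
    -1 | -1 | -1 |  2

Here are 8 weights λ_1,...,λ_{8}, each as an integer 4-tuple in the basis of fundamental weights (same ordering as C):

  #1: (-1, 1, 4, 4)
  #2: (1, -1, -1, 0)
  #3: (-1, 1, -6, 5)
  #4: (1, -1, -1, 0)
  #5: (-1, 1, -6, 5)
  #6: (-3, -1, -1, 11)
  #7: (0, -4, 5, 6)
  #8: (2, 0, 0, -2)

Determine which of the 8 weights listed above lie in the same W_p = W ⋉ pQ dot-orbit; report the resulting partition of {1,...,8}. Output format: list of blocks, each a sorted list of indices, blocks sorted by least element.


C ↔ D_4 under row/col permutation; |W(D_4)| = 192.

λ_j+ρ reflected into Ā_13 (⟨·,θ^∨⟩≤13); 4-tuples as given:

  λ_1 → (0, 2, 5, 1)
  λ_2 → (2, 0, 0, 1)
  λ_3 → (0, 2, 5, 1)
  λ_4 → (2, 0, 0, 1)
  λ_5 → (0, 2, 5, 1)
  λ_6 → (2, 0, 0, 1)
  λ_7 → (0, 2, 5, 1)
  λ_8 → (2, 0, 0, 1)

These 8 weights hit 2 W_13-dot-orbits; sizes (4, 4):

[[1, 3, 5, 7], [2, 4, 6, 8]]


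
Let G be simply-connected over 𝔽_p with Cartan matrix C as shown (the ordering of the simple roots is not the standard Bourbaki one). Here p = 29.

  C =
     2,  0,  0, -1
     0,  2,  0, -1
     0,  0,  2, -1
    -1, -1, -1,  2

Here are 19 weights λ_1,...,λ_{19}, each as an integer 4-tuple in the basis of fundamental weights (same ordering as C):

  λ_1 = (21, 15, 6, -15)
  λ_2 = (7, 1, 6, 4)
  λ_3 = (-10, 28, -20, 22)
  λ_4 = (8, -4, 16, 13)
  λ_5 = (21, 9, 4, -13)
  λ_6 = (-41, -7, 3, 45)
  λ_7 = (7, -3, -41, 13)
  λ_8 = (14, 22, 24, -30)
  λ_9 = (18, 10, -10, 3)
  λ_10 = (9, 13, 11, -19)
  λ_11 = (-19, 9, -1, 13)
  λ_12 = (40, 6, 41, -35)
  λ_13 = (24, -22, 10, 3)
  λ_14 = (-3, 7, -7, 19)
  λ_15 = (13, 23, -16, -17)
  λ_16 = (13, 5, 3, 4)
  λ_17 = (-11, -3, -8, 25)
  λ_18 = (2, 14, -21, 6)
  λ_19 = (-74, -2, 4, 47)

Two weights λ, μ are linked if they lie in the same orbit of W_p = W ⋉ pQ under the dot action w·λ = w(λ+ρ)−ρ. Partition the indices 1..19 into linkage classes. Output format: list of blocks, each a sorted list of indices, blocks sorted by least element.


Root system D_4: the 4×4 matrix C matches after relabeling.

Alcove-folded reps (p=29, 19 weights, presented ϖ-order):

    λ_1 → (8, 2, 7, 5)
    λ_2 → (8, 2, 7, 5)
    λ_3 → (14, 6, 4, 0)
    λ_4 → (2, 8, 6, 1)
    λ_5 → (10, 2, 7, 3)
    λ_6 → (8, 4, 6, 0)
    λ_7 → (2, 8, 6, 1)
    λ_8 → (14, 6, 4, 0)
    λ_9 → (14, 6, 4, 0)
    λ_10 → (8, 4, 6, 0)
    λ_11 → (14, 6, 4, 0)
    λ_12 → (8, 2, 7, 5)
    λ_13 → (8, 4, 6, 0)
    λ_14 → (2, 8, 6, 1)
    λ_15 → (8, 2, 7, 5)
    λ_16 → (14, 6, 4, 0)
    λ_17 → (10, 2, 7, 3)
    λ_18 → (10, 2, 7, 3)
    λ_19 → (15, 1, 5, 3)

Linkage partition of the 19 weights (6 classes, p=29):

[[1, 2, 12, 15], [3, 8, 9, 11, 16], [4, 7, 14], [5, 17, 18], [6, 10, 13], [19]]
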